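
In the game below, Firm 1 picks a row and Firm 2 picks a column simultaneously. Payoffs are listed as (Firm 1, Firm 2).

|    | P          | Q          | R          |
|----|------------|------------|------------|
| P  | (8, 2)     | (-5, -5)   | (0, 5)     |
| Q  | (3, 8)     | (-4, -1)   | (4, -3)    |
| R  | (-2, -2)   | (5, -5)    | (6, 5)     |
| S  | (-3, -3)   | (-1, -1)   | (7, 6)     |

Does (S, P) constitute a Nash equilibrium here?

No

Holding Firm 2 at P: Firm 1 gets -3 from S but could get 8 by switching to P. Firm 1 has a profitable deviation.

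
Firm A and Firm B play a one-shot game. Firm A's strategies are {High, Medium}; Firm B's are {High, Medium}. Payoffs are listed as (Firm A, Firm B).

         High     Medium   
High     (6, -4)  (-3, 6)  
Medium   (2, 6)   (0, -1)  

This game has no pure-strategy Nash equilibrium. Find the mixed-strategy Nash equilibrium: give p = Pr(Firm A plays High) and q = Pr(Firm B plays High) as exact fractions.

Each player's mixing probability is pinned down by making the *other* player indifferent.
Firm B indifferent between High and Medium: p·(-4) + (1−p)·6 = p·6 + (1−p)·(-1) ⟹ 6 + (-10)p = (-1) + 7p ⟹ p = 7/17.
Firm A indifferent between High and Medium: q·6 + (1−q)·(-3) = q·2 + (1−q)·0 ⟹ (-3) + 9q = 0 + 2q ⟹ q = 3/7.

p = 7/17, q = 3/7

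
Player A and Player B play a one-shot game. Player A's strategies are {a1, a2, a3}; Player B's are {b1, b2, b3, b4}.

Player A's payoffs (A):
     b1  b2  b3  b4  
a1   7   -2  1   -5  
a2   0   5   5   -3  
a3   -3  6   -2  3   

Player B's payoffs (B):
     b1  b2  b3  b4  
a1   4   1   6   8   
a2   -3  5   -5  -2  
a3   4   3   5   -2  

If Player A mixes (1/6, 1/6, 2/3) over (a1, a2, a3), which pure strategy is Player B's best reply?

b3

Player B's best reply maximizes expected payoff against the mix.
b1: (1/6)·4 + (1/6)·(-3) + (2/3)·4 = 17/6
b2: (1/6)·1 + (1/6)·5 + (2/3)·3 = 3
b3: (1/6)·6 + (1/6)·(-5) + (2/3)·5 = 7/2
b4: (1/6)·8 + (1/6)·(-2) + (2/3)·(-2) = -1/3
Highest expected payoff is 7/2, from b3.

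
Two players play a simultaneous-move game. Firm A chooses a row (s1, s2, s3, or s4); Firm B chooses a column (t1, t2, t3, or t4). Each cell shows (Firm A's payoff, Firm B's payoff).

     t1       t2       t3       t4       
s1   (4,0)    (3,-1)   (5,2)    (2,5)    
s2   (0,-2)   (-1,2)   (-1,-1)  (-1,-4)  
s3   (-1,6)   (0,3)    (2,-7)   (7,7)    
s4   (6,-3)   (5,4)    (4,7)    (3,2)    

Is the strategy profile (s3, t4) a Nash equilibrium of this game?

Holding Firm B at t4: Firm A gets 7 from s3, versus 2 from s1, -1 from s2, 3 from s4. No profitable deviation for Firm A.
Holding Firm A at s3: Firm B gets 7 from t4, versus 6 from t1, 3 from t2, -7 from t3. No profitable deviation for Firm B either.

Yes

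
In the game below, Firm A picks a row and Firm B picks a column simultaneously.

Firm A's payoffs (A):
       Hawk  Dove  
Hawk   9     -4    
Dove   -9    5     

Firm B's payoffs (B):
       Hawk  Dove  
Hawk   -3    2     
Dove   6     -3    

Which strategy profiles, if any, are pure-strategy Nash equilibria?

Find each player's best response to every opponent strategy; NE are the intersections.
Firm A's best responses — vs Hawk: Hawk (payoff 9); vs Dove: Dove (payoff 5).
Firm B's best responses — vs Hawk: Dove (payoff 2); vs Dove: Hawk (payoff 6).
No cell has both players best-responding. For instance, Firm A's best reply to Dove is Dove, but against Dove Firm B prefers Hawk over Dove.

None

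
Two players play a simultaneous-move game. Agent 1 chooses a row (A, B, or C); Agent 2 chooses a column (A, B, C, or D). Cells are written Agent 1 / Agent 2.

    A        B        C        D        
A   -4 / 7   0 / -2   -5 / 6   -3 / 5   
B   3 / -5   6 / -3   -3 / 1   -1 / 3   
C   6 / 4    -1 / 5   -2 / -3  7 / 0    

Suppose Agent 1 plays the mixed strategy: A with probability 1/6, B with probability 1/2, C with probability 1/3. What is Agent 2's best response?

D

Agent 2's best reply maximizes expected payoff against the mix.
A: (1/6)·7 + (1/2)·(-5) + (1/3)·4 = 0
B: (1/6)·(-2) + (1/2)·(-3) + (1/3)·5 = -1/6
C: (1/6)·6 + (1/2)·1 + (1/3)·(-3) = 1/2
D: (1/6)·5 + (1/2)·3 + (1/3)·0 = 7/3
Highest expected payoff is 7/3, from D.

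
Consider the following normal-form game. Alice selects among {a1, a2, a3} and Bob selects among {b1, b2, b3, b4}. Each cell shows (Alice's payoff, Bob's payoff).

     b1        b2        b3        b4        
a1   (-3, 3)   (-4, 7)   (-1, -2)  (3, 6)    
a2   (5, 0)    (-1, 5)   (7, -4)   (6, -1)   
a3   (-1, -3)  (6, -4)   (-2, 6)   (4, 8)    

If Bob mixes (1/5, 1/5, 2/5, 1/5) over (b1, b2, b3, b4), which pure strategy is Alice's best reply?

Alice's best reply maximizes expected payoff against the mix.
a1: (1/5)·(-3) + (1/5)·(-4) + (2/5)·(-1) + (1/5)·3 = -6/5
a2: (1/5)·5 + (1/5)·(-1) + (2/5)·7 + (1/5)·6 = 24/5
a3: (1/5)·(-1) + (1/5)·6 + (2/5)·(-2) + (1/5)·4 = 1
Highest expected payoff is 24/5, from a2.

a2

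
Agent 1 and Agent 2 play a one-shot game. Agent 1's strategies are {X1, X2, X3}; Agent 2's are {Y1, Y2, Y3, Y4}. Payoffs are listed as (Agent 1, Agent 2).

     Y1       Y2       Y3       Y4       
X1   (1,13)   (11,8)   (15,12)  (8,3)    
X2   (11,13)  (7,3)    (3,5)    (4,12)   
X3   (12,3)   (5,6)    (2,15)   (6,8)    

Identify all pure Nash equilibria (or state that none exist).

A profile is a Nash equilibrium when each player is best-responding to the other.
Agent 1's best responses — vs Y1: X3 (payoff 12); vs Y2: X1 (payoff 11); vs Y3: X1 (payoff 15); vs Y4: X1 (payoff 8).
Agent 2's best responses — vs X1: Y1 (payoff 13); vs X2: Y1 (payoff 13); vs X3: Y3 (payoff 15).
No cell has both players best-responding. For instance, Agent 1's best reply to Y1 is X3, but against X3 Agent 2 prefers Y3 over Y1.

There is no pure-strategy Nash equilibrium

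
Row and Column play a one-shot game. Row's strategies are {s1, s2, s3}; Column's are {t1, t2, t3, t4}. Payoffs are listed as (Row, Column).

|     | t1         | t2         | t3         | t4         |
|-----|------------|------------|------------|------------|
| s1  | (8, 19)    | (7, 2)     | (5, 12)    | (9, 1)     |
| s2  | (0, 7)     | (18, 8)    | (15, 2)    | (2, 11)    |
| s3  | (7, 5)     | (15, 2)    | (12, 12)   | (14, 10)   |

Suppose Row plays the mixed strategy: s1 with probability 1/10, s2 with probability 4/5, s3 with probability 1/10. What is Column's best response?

Compute Column's expected payoff from each pure strategy against the given mix.
t1: (1/10)·19 + (4/5)·7 + (1/10)·5 = 8
t2: (1/10)·2 + (4/5)·8 + (1/10)·2 = 34/5
t3: (1/10)·12 + (4/5)·2 + (1/10)·12 = 4
t4: (1/10)·1 + (4/5)·11 + (1/10)·10 = 99/10
Highest expected payoff is 99/10, from t4.

t4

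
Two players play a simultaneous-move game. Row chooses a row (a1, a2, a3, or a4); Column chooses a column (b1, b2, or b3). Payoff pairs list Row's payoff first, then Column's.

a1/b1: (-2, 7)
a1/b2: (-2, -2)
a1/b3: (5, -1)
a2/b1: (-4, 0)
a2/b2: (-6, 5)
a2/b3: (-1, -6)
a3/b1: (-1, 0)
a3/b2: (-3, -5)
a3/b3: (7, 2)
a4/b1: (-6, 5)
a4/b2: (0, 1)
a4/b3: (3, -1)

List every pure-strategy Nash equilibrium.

A profile is a Nash equilibrium when each player is best-responding to the other.
Row's best responses — vs b1: a3 (payoff -1); vs b2: a4 (payoff 0); vs b3: a3 (payoff 7).
Column's best responses — vs a1: b1 (payoff 7); vs a2: b2 (payoff 5); vs a3: b3 (payoff 2); vs a4: b1 (payoff 5).
The only mutual best response is (a3, b3); neither player gains by switching there.

(a3, b3)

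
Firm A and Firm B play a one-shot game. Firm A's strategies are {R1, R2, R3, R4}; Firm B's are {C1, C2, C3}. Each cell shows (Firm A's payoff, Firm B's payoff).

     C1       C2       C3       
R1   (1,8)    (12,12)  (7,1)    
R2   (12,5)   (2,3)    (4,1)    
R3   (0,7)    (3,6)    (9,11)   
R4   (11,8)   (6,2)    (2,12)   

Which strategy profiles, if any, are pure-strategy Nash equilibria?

(R1, C2), (R2, C1), and (R3, C3)

Find each player's best response to every opponent strategy; NE are the intersections.
Firm A's best responses — vs C1: R2 (payoff 12); vs C2: R1 (payoff 12); vs C3: R3 (payoff 9).
Firm B's best responses — vs R1: C2 (payoff 12); vs R2: C1 (payoff 5); vs R3: C3 (payoff 11); vs R4: C3 (payoff 12).
Mutual best responses occur at (R1, C2), (R2, C1), and (R3, C3); at each, neither player gains by switching.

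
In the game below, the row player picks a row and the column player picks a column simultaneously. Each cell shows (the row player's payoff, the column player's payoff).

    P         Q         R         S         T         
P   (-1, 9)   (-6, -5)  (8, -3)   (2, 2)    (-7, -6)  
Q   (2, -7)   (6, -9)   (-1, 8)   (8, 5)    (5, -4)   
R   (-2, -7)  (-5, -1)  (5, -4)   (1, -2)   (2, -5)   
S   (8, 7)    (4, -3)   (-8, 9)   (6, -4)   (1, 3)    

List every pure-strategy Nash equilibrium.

Check mutual best responses: a cell is a NE iff neither player can gain by unilaterally deviating.
The row player's best responses — vs P: S (payoff 8); vs Q: Q (payoff 6); vs R: P (payoff 8); vs S: Q (payoff 8); vs T: Q (payoff 5).
The column player's best responses — vs P: P (payoff 9); vs Q: R (payoff 8); vs R: Q (payoff -1); vs S: R (payoff 9).
No cell has both players best-responding. For instance, the row player's best reply to Q is Q, but against Q the column player prefers R over Q.

There is no pure-strategy Nash equilibrium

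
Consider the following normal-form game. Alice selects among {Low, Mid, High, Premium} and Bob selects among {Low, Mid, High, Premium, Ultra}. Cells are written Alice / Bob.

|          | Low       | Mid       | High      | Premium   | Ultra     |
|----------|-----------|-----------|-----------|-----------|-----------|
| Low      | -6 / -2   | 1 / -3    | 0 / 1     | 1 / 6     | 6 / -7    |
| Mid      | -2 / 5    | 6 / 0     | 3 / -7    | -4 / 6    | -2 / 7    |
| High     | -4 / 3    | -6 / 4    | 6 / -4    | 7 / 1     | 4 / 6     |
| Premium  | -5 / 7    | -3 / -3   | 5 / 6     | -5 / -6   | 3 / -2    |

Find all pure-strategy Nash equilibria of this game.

None

Find each player's best response to every opponent strategy; NE are the intersections.
Alice's best responses — vs Low: Mid (payoff -2); vs Mid: Mid (payoff 6); vs High: High (payoff 6); vs Premium: High (payoff 7); vs Ultra: Low (payoff 6).
Bob's best responses — vs Low: Premium (payoff 6); vs Mid: Ultra (payoff 7); vs High: Ultra (payoff 6); vs Premium: Low (payoff 7).
No cell has both players best-responding. For instance, Alice's best reply to Mid is Mid, but against Mid Bob prefers Ultra over Mid.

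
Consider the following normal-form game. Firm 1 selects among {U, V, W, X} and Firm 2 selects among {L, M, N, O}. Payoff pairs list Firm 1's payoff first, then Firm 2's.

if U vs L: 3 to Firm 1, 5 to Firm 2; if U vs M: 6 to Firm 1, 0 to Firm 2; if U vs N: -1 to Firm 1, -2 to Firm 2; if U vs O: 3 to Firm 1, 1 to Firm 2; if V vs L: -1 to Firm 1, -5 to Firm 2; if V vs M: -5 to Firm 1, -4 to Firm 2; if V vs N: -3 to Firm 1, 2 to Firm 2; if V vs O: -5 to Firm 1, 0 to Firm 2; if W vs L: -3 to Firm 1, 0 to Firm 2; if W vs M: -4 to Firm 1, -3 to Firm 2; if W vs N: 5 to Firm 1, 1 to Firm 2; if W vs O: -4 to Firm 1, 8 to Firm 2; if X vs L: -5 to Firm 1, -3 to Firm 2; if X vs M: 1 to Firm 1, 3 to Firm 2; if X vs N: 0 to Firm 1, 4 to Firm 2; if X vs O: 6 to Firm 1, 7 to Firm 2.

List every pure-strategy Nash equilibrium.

Find each player's best response to every opponent strategy; NE are the intersections.
Firm 1's best responses — vs L: U (payoff 3); vs M: U (payoff 6); vs N: W (payoff 5); vs O: X (payoff 6).
Firm 2's best responses — vs U: L (payoff 5); vs V: N (payoff 2); vs W: O (payoff 8); vs X: O (payoff 7).
Mutual best responses occur at (U, L) and (X, O); at each, neither player gains by switching.

(U, L) and (X, O)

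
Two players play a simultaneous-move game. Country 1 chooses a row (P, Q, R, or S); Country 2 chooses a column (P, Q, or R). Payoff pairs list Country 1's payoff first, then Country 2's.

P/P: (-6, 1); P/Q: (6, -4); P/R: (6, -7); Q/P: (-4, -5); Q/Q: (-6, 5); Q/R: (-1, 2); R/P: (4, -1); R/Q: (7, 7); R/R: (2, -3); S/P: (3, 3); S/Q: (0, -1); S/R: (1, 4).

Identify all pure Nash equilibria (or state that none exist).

(R, Q)

Check mutual best responses: a cell is a NE iff neither player can gain by unilaterally deviating.
Country 1's best responses — vs P: R (payoff 4); vs Q: R (payoff 7); vs R: P (payoff 6).
Country 2's best responses — vs P: P (payoff 1); vs Q: Q (payoff 5); vs R: Q (payoff 7); vs S: R (payoff 4).
The only mutual best response is (R, Q); neither player gains by switching there.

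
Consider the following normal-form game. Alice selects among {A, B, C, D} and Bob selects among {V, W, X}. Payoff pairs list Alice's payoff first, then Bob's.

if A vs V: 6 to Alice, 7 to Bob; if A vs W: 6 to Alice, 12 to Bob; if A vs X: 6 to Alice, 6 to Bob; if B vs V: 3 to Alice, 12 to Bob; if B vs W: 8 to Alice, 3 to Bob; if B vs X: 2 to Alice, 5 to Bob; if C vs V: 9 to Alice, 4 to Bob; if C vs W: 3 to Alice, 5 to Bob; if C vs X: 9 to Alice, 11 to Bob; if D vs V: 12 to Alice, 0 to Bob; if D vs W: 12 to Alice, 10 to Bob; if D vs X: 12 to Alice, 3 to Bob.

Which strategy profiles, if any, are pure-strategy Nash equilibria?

(D, W)

Find each player's best response to every opponent strategy; NE are the intersections.
Alice's best responses — vs V: D (payoff 12); vs W: D (payoff 12); vs X: D (payoff 12).
Bob's best responses — vs A: W (payoff 12); vs B: V (payoff 12); vs C: X (payoff 11); vs D: W (payoff 10).
The only mutual best response is (D, W); neither player gains by switching there.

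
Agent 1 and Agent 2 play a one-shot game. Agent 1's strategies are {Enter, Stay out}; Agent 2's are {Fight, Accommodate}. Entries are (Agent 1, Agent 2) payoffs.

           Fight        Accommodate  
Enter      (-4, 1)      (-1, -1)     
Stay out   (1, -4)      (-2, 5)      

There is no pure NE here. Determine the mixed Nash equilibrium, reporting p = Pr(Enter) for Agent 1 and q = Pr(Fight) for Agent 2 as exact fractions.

In a mixed NE each player is indifferent between their pure strategies, so the opponent's mix sets the indifference.
Agent 2 indifferent between Fight and Accommodate: p·1 + (1−p)·(-4) = p·(-1) + (1−p)·5 ⟹ (-4) + 5p = 5 + (-6)p ⟹ p = 9/11.
Agent 1 indifferent between Enter and Stay out: q·(-4) + (1−q)·(-1) = q·1 + (1−q)·(-2) ⟹ (-1) + (-3)q = (-2) + 3q ⟹ q = 1/6.

p = 9/11, q = 1/6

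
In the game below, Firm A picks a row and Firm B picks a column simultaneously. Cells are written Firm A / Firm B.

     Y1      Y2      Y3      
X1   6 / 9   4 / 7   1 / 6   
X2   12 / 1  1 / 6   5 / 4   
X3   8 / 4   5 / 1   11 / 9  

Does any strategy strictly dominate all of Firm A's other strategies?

A strategy is strictly dominant if it gives Firm A a strictly higher payoff than every other strategy, against every choice by the opponent.
X1 is not dominant: against Y1, X2 gives 12 > 6.
X2 is not dominant: against Y2, X1 gives 4 > 1.
X3 is not dominant: against Y1, X2 gives 12 > 8.
No single strategy is best against every opponent action.

No strictly dominant strategy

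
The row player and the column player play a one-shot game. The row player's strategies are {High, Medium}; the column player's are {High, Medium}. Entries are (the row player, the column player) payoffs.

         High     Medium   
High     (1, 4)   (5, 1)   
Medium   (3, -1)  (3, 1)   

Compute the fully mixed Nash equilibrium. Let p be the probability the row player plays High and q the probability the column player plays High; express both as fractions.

p = 2/5, q = 1/2

Each player's mixing probability is pinned down by making the *other* player indifferent.
The column player indifferent between High and Medium: p·4 + (1−p)·(-1) = p·1 + (1−p)·1 ⟹ (-1) + 5p = 1 + 0p ⟹ p = 2/5.
The row player indifferent between High and Medium: q·1 + (1−q)·5 = q·3 + (1−q)·3 ⟹ 5 + (-4)q = 3 + 0q ⟹ q = 1/2.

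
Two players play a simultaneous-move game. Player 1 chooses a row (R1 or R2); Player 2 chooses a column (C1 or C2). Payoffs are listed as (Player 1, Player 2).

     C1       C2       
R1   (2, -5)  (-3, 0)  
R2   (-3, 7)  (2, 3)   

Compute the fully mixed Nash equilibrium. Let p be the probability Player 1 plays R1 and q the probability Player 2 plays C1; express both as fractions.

p = 4/9, q = 1/2

In a mixed NE each player is indifferent between their pure strategies, so the opponent's mix sets the indifference.
Player 2 indifferent between C1 and C2: p·(-5) + (1−p)·7 = p·0 + (1−p)·3 ⟹ 7 + (-12)p = 3 + (-3)p ⟹ p = 4/9.
Player 1 indifferent between R1 and R2: q·2 + (1−q)·(-3) = q·(-3) + (1−q)·2 ⟹ (-3) + 5q = 2 + (-5)q ⟹ q = 1/2.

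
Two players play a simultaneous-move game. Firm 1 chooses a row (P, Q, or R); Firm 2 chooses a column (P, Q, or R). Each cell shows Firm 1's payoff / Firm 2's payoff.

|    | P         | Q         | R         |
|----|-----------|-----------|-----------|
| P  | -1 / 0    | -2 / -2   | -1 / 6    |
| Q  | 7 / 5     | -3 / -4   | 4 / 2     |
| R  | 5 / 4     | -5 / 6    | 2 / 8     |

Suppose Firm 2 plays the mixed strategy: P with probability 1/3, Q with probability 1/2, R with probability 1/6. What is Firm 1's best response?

Compute Firm 1's expected payoff from each pure strategy against the given mix.
P: (1/3)·(-1) + (1/2)·(-2) + (1/6)·(-1) = -3/2
Q: (1/3)·7 + (1/2)·(-3) + (1/6)·4 = 3/2
R: (1/3)·5 + (1/2)·(-5) + (1/6)·2 = -1/2
Highest expected payoff is 3/2, from Q.

Q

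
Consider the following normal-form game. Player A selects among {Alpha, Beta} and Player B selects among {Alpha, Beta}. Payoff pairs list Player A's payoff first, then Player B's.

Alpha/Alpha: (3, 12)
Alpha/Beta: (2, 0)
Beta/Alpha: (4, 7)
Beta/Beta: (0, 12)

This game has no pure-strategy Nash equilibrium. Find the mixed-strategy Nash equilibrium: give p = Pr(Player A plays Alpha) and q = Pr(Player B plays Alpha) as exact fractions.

p = 5/17, q = 2/3

Each player's mixing probability is pinned down by making the *other* player indifferent.
Player B indifferent between Alpha and Beta: p·12 + (1−p)·7 = p·0 + (1−p)·12 ⟹ 7 + 5p = 12 + (-12)p ⟹ p = 5/17.
Player A indifferent between Alpha and Beta: q·3 + (1−q)·2 = q·4 + (1−q)·0 ⟹ 2 + 1q = 0 + 4q ⟹ q = 2/3.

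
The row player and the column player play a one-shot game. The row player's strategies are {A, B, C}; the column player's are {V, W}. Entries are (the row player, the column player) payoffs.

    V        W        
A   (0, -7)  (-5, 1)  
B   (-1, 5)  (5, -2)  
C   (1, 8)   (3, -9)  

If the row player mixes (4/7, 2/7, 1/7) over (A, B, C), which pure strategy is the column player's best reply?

W

Compute the column player's expected payoff from each pure strategy against the given mix.
V: (4/7)·(-7) + (2/7)·5 + (1/7)·8 = -10/7
W: (4/7)·1 + (2/7)·(-2) + (1/7)·(-9) = -9/7
Highest expected payoff is -9/7, from W.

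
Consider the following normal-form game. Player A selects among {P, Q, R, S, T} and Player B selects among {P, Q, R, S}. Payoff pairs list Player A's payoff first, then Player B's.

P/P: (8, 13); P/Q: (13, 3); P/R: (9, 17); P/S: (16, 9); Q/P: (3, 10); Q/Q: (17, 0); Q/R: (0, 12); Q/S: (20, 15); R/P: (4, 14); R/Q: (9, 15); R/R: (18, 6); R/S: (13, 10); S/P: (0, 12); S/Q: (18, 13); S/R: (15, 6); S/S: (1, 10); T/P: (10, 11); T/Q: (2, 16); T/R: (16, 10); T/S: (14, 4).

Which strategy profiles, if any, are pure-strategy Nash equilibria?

Check mutual best responses: a cell is a NE iff neither player can gain by unilaterally deviating.
Player A's best responses — vs P: T (payoff 10); vs Q: S (payoff 18); vs R: R (payoff 18); vs S: Q (payoff 20).
Player B's best responses — vs P: R (payoff 17); vs Q: S (payoff 15); vs R: Q (payoff 15); vs S: Q (payoff 13); vs T: Q (payoff 16).
Mutual best responses occur at (Q, S) and (S, Q); at each, neither player gains by switching.

(Q, S) and (S, Q)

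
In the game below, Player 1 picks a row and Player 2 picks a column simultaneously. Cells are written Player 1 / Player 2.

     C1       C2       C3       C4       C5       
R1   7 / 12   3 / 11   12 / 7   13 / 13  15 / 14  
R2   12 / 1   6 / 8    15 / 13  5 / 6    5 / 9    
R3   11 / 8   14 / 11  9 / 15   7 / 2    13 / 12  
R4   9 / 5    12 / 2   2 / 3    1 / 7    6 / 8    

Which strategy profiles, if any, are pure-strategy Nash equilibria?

(R1, C5) and (R2, C3)

Check mutual best responses: a cell is a NE iff neither player can gain by unilaterally deviating.
Player 1's best responses — vs C1: R2 (payoff 12); vs C2: R3 (payoff 14); vs C3: R2 (payoff 15); vs C4: R1 (payoff 13); vs C5: R1 (payoff 15).
Player 2's best responses — vs R1: C5 (payoff 14); vs R2: C3 (payoff 13); vs R3: C3 (payoff 15); vs R4: C5 (payoff 8).
Mutual best responses occur at (R1, C5) and (R2, C3); at each, neither player gains by switching.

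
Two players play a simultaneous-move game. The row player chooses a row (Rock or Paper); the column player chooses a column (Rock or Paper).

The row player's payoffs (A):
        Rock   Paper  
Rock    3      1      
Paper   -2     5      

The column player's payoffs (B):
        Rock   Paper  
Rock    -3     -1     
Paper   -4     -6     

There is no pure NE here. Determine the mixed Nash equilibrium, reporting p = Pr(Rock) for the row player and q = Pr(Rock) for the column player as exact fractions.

Each player's mixing probability is pinned down by making the *other* player indifferent.
The column player indifferent between Rock and Paper: p·(-3) + (1−p)·(-4) = p·(-1) + (1−p)·(-6) ⟹ (-4) + 1p = (-6) + 5p ⟹ p = 1/2.
The row player indifferent between Rock and Paper: q·3 + (1−q)·1 = q·(-2) + (1−q)·5 ⟹ 1 + 2q = 5 + (-7)q ⟹ q = 4/9.

p = 1/2, q = 4/9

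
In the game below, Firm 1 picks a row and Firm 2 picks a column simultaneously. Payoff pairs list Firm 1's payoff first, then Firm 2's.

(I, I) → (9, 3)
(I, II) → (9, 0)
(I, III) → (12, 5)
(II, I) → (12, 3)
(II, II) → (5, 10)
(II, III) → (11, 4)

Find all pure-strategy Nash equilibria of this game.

A profile is a Nash equilibrium when each player is best-responding to the other.
Firm 1's best responses — vs I: II (payoff 12); vs II: I (payoff 9); vs III: I (payoff 12).
Firm 2's best responses — vs I: III (payoff 5); vs II: II (payoff 10).
The only mutual best response is (I, III); neither player gains by switching there.

(I, III)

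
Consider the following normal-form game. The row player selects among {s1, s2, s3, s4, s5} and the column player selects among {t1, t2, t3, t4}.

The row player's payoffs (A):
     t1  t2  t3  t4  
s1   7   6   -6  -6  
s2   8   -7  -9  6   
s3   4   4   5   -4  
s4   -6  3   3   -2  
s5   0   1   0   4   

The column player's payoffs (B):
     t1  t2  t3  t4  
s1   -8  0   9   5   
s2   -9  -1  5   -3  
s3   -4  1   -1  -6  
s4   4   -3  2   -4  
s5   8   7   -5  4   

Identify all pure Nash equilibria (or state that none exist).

No pure-strategy Nash equilibrium

Check mutual best responses: a cell is a NE iff neither player can gain by unilaterally deviating.
The row player's best responses — vs t1: s2 (payoff 8); vs t2: s1 (payoff 6); vs t3: s3 (payoff 5); vs t4: s2 (payoff 6).
The column player's best responses — vs s1: t3 (payoff 9); vs s2: t3 (payoff 5); vs s3: t2 (payoff 1); vs s4: t1 (payoff 4); vs s5: t1 (payoff 8).
No cell has both players best-responding. For instance, the row player's best reply to t3 is s3, but against s3 the column player prefers t2 over t3.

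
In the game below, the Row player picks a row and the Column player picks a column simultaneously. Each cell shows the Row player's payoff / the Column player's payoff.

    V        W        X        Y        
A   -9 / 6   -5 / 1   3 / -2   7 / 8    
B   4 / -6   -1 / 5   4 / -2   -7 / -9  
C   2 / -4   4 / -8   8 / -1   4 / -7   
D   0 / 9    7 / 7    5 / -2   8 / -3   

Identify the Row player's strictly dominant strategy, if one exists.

Check whether one of the Row player's strategies beats all alternatives regardless of what the opponent does.
A is not dominant: against V, B gives 4 > -9.
B is not dominant: against W, C gives 4 > -1.
C is not dominant: against V, B gives 4 > 2.
D is not dominant: against V, B gives 4 > 0.
No single strategy is best against every opponent action.

None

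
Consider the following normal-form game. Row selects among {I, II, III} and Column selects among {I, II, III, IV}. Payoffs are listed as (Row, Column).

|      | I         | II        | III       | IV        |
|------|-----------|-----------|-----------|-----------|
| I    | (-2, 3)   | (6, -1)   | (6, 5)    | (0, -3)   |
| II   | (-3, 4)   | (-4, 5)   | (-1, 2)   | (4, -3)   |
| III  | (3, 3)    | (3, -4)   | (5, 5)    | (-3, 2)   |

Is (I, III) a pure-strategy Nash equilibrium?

Holding Column at III: Row gets 6 from I, versus -1 from II, 5 from III. No profitable deviation for Row.
Holding Row at I: Column gets 5 from III, versus 3 from I, -1 from II, -3 from IV. No profitable deviation for Column either.

Yes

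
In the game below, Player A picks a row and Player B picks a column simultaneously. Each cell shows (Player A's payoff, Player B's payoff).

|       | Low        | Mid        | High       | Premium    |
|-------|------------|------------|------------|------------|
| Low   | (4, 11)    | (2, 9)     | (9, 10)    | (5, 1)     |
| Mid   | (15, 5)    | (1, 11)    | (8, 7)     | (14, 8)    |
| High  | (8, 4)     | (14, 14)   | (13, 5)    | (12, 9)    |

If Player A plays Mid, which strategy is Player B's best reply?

With Player A fixed at Mid, Player B's payoffs are: Low → 5, Mid → 11, High → 7, Premium → 8.
The maximum is 11, achieved by Mid.

Mid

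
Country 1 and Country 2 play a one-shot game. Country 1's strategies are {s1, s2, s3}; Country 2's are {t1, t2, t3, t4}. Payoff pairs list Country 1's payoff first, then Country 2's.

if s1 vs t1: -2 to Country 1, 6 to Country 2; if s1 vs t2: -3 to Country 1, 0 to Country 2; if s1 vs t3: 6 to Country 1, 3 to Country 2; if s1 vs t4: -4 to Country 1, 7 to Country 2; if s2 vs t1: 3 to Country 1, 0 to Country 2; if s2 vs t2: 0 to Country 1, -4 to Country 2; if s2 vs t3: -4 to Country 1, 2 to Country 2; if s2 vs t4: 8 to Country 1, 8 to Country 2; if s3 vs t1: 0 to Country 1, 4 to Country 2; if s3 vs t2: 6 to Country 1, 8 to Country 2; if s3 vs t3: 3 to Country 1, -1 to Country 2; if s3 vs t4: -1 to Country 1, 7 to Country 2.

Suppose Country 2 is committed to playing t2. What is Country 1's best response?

s3

With Country 2 fixed at t2, Country 1's payoffs are: s1 → -3, s2 → 0, s3 → 6.
The maximum is 6, achieved by s3.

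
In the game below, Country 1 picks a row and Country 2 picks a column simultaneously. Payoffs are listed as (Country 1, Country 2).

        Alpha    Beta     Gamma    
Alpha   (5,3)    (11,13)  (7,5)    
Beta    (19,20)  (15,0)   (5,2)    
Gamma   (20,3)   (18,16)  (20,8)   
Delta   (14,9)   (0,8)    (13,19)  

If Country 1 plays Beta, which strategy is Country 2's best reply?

Alpha

With Country 1 fixed at Beta, Country 2's payoffs are: Alpha → 20, Beta → 0, Gamma → 2.
The maximum is 20, achieved by Alpha.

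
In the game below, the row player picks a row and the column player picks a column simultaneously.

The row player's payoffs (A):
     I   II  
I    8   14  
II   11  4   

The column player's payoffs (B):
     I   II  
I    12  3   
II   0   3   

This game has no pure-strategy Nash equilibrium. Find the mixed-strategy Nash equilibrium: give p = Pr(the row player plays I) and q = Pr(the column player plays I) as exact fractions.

p = 1/4, q = 10/13

In a mixed NE each player is indifferent between their pure strategies, so the opponent's mix sets the indifference.
The column player indifferent between I and II: p·12 + (1−p)·0 = p·3 + (1−p)·3 ⟹ 0 + 12p = 3 + 0p ⟹ p = 1/4.
The row player indifferent between I and II: q·8 + (1−q)·14 = q·11 + (1−q)·4 ⟹ 14 + (-6)q = 4 + 7q ⟹ q = 10/13.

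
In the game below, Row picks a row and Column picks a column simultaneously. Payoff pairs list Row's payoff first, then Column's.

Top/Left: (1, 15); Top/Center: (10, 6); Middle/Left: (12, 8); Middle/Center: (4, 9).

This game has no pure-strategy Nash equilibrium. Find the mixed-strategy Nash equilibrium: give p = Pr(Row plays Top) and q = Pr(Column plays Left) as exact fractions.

Each player's mixing probability is pinned down by making the *other* player indifferent.
Column indifferent between Left and Center: p·15 + (1−p)·8 = p·6 + (1−p)·9 ⟹ 8 + 7p = 9 + (-3)p ⟹ p = 1/10.
Row indifferent between Top and Middle: q·1 + (1−q)·10 = q·12 + (1−q)·4 ⟹ 10 + (-9)q = 4 + 8q ⟹ q = 6/17.

p = 1/10, q = 6/17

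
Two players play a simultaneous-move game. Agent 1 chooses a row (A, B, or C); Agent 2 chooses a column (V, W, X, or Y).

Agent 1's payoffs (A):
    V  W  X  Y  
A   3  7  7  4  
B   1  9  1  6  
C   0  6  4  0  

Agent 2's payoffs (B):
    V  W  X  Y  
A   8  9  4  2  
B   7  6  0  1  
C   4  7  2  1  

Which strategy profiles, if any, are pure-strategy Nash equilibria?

Find each player's best response to every opponent strategy; NE are the intersections.
Agent 1's best responses — vs V: A (payoff 3); vs W: B (payoff 9); vs X: A (payoff 7); vs Y: B (payoff 6).
Agent 2's best responses — vs A: W (payoff 9); vs B: V (payoff 7); vs C: W (payoff 7).
No cell has both players best-responding. For instance, Agent 1's best reply to X is A, but against A Agent 2 prefers W over X.

There is no pure-strategy Nash equilibrium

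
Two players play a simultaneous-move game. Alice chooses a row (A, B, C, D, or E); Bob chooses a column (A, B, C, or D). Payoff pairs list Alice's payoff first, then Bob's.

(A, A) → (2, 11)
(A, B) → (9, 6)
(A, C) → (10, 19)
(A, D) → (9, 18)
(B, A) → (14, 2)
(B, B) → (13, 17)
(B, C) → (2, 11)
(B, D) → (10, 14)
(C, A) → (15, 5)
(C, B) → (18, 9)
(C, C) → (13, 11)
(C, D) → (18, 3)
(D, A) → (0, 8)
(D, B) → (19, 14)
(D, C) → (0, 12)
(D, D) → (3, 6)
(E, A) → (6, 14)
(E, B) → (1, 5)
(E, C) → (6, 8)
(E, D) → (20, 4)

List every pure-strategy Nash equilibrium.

Check mutual best responses: a cell is a NE iff neither player can gain by unilaterally deviating.
Alice's best responses — vs A: C (payoff 15); vs B: D (payoff 19); vs C: C (payoff 13); vs D: E (payoff 20).
Bob's best responses — vs A: C (payoff 19); vs B: B (payoff 17); vs C: C (payoff 11); vs D: B (payoff 14); vs E: A (payoff 14).
Mutual best responses occur at (C, C) and (D, B); at each, neither player gains by switching.

(C, C) and (D, B)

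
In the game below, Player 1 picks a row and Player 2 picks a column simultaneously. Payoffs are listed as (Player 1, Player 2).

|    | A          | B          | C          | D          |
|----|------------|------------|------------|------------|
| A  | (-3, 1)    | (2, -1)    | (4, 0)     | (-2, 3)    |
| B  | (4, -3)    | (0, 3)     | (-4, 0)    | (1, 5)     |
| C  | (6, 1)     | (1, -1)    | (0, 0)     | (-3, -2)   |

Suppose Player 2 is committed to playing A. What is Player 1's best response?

C

With Player 2 fixed at A, Player 1's payoffs are: A → -3, B → 4, C → 6.
The maximum is 6, achieved by C.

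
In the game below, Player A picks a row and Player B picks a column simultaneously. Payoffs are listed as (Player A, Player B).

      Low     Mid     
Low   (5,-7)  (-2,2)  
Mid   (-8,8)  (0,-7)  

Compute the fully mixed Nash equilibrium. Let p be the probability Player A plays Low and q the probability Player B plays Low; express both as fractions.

In a mixed NE each player is indifferent between their pure strategies, so the opponent's mix sets the indifference.
Player B indifferent between Low and Mid: p·(-7) + (1−p)·8 = p·2 + (1−p)·(-7) ⟹ 8 + (-15)p = (-7) + 9p ⟹ p = 5/8.
Player A indifferent between Low and Mid: q·5 + (1−q)·(-2) = q·(-8) + (1−q)·0 ⟹ (-2) + 7q = 0 + (-8)q ⟹ q = 2/15.

p = 5/8, q = 2/15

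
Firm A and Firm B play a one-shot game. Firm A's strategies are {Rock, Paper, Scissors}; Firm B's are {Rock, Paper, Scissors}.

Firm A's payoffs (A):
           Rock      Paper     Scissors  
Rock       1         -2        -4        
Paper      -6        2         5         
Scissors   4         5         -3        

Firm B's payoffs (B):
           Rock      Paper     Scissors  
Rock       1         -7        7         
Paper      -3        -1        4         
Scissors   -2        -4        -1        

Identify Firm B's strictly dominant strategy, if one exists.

Scissors

A strategy is strictly dominant if it gives Firm B a strictly higher payoff than every other strategy, against every choice by the opponent.
Scissors strictly dominates: vs Rock: 7 > each of {1, -7}; vs Paper: 4 > each of {-3, -1}; vs Scissors: -1 > each of {-2, -4}.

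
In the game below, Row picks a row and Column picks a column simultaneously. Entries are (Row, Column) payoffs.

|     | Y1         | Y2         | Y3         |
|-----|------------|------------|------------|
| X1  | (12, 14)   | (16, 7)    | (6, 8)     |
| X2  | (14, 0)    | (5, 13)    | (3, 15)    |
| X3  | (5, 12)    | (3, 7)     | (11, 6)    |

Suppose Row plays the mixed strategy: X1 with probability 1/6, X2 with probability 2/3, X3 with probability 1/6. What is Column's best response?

Compute Column's expected payoff from each pure strategy against the given mix.
Y1: (1/6)·14 + (2/3)·0 + (1/6)·12 = 13/3
Y2: (1/6)·7 + (2/3)·13 + (1/6)·7 = 11
Y3: (1/6)·8 + (2/3)·15 + (1/6)·6 = 37/3
Highest expected payoff is 37/3, from Y3.

Y3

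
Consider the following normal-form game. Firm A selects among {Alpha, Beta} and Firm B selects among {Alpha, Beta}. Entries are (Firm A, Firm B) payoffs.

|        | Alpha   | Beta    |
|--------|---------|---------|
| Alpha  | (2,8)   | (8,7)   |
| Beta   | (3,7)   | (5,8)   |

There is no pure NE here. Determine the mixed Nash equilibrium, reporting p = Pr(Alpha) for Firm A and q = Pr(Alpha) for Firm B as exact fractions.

p = 1/2, q = 3/4

Each player's mixing probability is pinned down by making the *other* player indifferent.
Firm B indifferent between Alpha and Beta: p·8 + (1−p)·7 = p·7 + (1−p)·8 ⟹ 7 + 1p = 8 + (-1)p ⟹ p = 1/2.
Firm A indifferent between Alpha and Beta: q·2 + (1−q)·8 = q·3 + (1−q)·5 ⟹ 8 + (-6)q = 5 + (-2)q ⟹ q = 3/4.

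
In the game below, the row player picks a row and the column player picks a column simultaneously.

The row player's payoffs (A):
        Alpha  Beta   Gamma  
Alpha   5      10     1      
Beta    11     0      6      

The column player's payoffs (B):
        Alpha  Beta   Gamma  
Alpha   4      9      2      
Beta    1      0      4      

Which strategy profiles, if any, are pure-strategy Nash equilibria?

(Alpha, Beta) and (Beta, Gamma)

A profile is a Nash equilibrium when each player is best-responding to the other.
The row player's best responses — vs Alpha: Beta (payoff 11); vs Beta: Alpha (payoff 10); vs Gamma: Beta (payoff 6).
The column player's best responses — vs Alpha: Beta (payoff 9); vs Beta: Gamma (payoff 4).
Mutual best responses occur at (Alpha, Beta) and (Beta, Gamma); at each, neither player gains by switching.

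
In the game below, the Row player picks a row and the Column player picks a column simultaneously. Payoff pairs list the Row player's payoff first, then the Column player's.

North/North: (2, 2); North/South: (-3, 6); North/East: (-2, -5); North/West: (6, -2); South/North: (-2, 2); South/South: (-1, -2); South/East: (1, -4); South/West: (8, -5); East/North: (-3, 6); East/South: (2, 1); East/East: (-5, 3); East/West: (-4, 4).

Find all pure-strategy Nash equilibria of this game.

Check mutual best responses: a cell is a NE iff neither player can gain by unilaterally deviating.
The Row player's best responses — vs North: North (payoff 2); vs South: East (payoff 2); vs East: South (payoff 1); vs West: South (payoff 8).
The Column player's best responses — vs North: South (payoff 6); vs South: North (payoff 2); vs East: North (payoff 6).
No cell has both players best-responding. For instance, the Row player's best reply to West is South, but against South the Column player prefers North over West.

No pure-strategy Nash equilibrium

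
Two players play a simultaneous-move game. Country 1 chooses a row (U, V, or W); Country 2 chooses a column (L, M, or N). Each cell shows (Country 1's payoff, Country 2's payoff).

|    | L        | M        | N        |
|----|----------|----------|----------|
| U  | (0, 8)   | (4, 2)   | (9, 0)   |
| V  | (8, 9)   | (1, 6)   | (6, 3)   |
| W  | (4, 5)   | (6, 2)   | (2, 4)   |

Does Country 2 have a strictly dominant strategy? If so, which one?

Check whether one of Country 2's strategies beats all alternatives regardless of what the opponent does.
L strictly dominates: vs U: 8 > each of {2, 0}; vs V: 9 > each of {6, 3}; vs W: 5 > each of {2, 4}.

L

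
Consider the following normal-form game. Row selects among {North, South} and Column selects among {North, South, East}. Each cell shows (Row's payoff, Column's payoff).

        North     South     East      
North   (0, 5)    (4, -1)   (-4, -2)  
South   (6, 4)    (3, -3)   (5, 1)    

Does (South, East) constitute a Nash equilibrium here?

Holding Column at East: Row gets 5 from South, versus -4 from North. No profitable deviation for Row.
Holding Row at South: Column gets 1 from East but could get 4 by switching to North. Column has a profitable deviation.

No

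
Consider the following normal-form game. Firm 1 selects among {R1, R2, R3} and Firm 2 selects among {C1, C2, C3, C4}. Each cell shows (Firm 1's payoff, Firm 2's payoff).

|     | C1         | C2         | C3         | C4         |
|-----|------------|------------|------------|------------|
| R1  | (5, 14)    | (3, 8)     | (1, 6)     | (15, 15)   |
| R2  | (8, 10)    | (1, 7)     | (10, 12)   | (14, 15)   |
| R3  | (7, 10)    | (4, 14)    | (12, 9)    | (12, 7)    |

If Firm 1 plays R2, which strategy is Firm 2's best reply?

C4

With Firm 1 fixed at R2, Firm 2's payoffs are: C1 → 10, C2 → 7, C3 → 12, C4 → 15.
The maximum is 15, achieved by C4.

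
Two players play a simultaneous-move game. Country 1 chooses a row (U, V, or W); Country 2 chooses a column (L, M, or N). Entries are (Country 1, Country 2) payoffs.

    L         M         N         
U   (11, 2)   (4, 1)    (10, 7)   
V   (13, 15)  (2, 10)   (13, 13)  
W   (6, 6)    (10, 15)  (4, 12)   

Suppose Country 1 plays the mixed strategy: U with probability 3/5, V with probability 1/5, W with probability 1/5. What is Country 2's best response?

Country 2's best reply maximizes expected payoff against the mix.
L: (3/5)·2 + (1/5)·15 + (1/5)·6 = 27/5
M: (3/5)·1 + (1/5)·10 + (1/5)·15 = 28/5
N: (3/5)·7 + (1/5)·13 + (1/5)·12 = 46/5
Highest expected payoff is 46/5, from N.

N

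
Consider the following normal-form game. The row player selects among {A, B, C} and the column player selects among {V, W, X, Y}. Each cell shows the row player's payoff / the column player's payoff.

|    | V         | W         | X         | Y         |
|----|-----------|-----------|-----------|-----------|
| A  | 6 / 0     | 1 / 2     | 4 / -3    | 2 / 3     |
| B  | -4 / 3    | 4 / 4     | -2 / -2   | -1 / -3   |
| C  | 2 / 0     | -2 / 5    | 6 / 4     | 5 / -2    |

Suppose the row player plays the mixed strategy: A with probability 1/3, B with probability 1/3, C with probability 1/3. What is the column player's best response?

W

Compute the column player's expected payoff from each pure strategy against the given mix.
V: (1/3)·0 + (1/3)·3 + (1/3)·0 = 1
W: (1/3)·2 + (1/3)·4 + (1/3)·5 = 11/3
X: (1/3)·(-3) + (1/3)·(-2) + (1/3)·4 = -1/3
Y: (1/3)·3 + (1/3)·(-3) + (1/3)·(-2) = -2/3
Highest expected payoff is 11/3, from W.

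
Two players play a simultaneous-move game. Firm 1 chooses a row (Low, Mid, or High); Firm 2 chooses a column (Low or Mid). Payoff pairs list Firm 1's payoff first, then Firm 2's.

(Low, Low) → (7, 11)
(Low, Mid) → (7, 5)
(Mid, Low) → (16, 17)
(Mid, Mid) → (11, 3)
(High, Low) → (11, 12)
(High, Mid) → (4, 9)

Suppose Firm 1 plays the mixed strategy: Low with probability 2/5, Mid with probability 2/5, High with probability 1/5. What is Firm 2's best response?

Compute Firm 2's expected payoff from each pure strategy against the given mix.
Low: (2/5)·11 + (2/5)·17 + (1/5)·12 = 68/5
Mid: (2/5)·5 + (2/5)·3 + (1/5)·9 = 5
Highest expected payoff is 68/5, from Low.

Low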